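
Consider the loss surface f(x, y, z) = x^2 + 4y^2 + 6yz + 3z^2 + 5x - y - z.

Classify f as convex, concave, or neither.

f is quadratic, so its Hessian is the constant matrix H = [[2, 0, 0], [0, 8, 6], [0, 6, 6]].
Leading principal minors: 2, 16, 24.
All positive ⇒ H ≻ 0 ⇒ convex.

convex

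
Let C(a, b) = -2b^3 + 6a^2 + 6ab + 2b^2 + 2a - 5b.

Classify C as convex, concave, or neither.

The term -2b^3 is cubic, so the Hessian is not constant.
∂²C/∂b² = -12b + 4, which takes both signs as b varies (negative for sufficiently large b). A diagonal entry of the Hessian changing sign means the Hessian is neither positive- nor negative-semidefinite on all of R^2.

neither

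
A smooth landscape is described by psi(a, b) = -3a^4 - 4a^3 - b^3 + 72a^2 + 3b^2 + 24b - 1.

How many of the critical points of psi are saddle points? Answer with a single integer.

3

psi separates as a function of a plus a function of b, so ∇psi=0 decouples.
∂psi/∂a = -12a(a - 3)(a + 4) = 0 at a ∈ {-4, 0, 3}; ∂psi/∂b = -3(b - 4)(b + 2) = 0 at b ∈ {-2, 4}.
The Hessian is diagonal: diag(psi_aa, psi_bb). Second derivatives: psi_aa(-4)=-336, psi_aa(0)=144, psi_aa(3)=-252; psi_bb(-2)=18, psi_bb(4)=-18.
Saddle points occur where the two diagonal entries have opposite signs: (-4, -2), (0, 4), (3, -2). Count: 3.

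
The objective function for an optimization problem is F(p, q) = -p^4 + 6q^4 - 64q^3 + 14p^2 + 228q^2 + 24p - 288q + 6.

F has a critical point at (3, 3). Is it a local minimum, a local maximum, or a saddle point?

local maximum

The mixed partial ∂²F/∂p∂q is 0, so the Hessian at any point is diag(F_pp, F_qq) = diag(4(-3p^2 + 7), 24(3q^2 - 16q + 19)).
At (3, 3): H = diag(-80, -48).
Both eigenvalues are negative, so H is negative definite: a local maximum.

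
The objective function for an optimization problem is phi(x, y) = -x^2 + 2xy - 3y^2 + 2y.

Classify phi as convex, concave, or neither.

concave

phi is quadratic, so its Hessian is the constant matrix H = [[-2, 2], [2, -6]].
det(H) = 8, tr(H) = -8.
det(H) > 0 and tr(H) < 0, so H is negative definite everywhere: concave.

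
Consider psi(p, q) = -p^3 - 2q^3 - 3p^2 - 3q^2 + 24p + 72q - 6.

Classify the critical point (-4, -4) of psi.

local minimum

The mixed partial ∂²psi/∂p∂q is 0, so the Hessian at any point is diag(psi_pp, psi_qq) = diag(-6(p + 1), -6(2q + 1)).
At (-4, -4): H = diag(18, 42).
Both eigenvalues are positive, so H is positive definite: a local minimum.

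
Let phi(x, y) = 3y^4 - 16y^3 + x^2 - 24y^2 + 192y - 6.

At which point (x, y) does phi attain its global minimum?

phi(x,y) separates as P(x) + Q(y) − 6, so its minimum is min P + min Q − 6.
P'(x) = 2x vanishes at x ∈ {0}; Q'(y) = 12(y - 4)(y - 2)(y + 2) vanishes at y ∈ {-2, 2, 4}.
Local minima of P (where P''>0): P(0)=0. Local minima of Q: Q(-2)=-304, Q(4)=128.
So the global minimum of phi is P(0) + Q(-2) − 6 = 0 − 304 − 6 = -310, attained at (0, -2).

(0, -2)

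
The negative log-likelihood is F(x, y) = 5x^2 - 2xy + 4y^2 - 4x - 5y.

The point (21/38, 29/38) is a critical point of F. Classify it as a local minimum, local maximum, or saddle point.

local minimum

The Hessian of F is constant: H = [[10, -2], [-2, 8]].
det(H) = 10·8 − (-2)² = 76.
det(H) > 0 and tr(H) = 18 > 0, so H is positive definite and the point is a local minimum.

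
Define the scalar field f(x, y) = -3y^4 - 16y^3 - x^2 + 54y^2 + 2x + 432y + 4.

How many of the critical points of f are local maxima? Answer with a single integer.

f separates as a function of x plus a function of y, so ∇f=0 decouples.
∂f/∂x = -2(x - 1) = 0 at x ∈ {1}; ∂f/∂y = -12(y - 3)(y + 3)(y + 4) = 0 at y ∈ {-4, -3, 3}.
The Hessian is diagonal: diag(f_xx, f_yy). Second derivatives: f_xx(1)=-2; f_yy(-4)=-84, f_yy(-3)=72, f_yy(3)=-504.
Local maxima occur where both diagonal entries negative: (1, -4), (1, 3). Count: 2.

2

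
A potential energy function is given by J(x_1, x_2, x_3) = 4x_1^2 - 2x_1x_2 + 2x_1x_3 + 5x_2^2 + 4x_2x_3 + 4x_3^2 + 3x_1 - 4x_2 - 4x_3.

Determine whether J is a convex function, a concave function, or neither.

convex

J is quadratic, so its Hessian is the constant matrix H = [[8, -2, 2], [-2, 10, 4], [2, 4, 8]].
Leading principal minors: 8, 76, 408.
All positive ⇒ H ≻ 0 ⇒ convex.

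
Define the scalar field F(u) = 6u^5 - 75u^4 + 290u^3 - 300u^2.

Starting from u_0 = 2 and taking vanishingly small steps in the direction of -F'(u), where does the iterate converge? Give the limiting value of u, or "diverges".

1

F'(u) = 30u(u - 5)(u - 4)(u - 1), so F'(2) = 360.
Gradient descent moves in the -F' direction, i.e. u is decreasing.
The nearest critical point in that direction is u = 1, where F'' = 360 > 0 (a local minimum). The iterate converges there.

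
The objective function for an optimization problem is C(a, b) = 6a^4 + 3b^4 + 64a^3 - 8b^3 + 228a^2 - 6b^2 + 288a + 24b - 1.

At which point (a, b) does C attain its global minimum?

C(a,b) separates as P(a) + Q(b) − 1, so its minimum is min P + min Q − 1.
P'(a) = 24(a + 1)(a + 3)(a + 4) vanishes at a ∈ {-4, -3, -1}; Q'(b) = 12(b - 2)(b - 1)(b + 1) vanishes at b ∈ {-1, 1, 2}.
Local minima of P (where P''>0): P(-4)=-64, P(-1)=-118. Local minima of Q: Q(-1)=-19, Q(2)=8.
So the global minimum of C is P(-1) + Q(-1) − 1 = -118 − 19 − 1 = -138, attained at (-1, -1).

(-1, -1)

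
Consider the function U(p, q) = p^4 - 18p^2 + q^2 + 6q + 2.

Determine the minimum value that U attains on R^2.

U(p,q) separates as A(p) + B(q) + 2, so its minimum is min A + min B + 2.
A'(p) = 4p(p - 3)(p + 3) vanishes at p ∈ {-3, 0, 3}; B'(q) = 2q + 6 vanishes at q ∈ {-3}.
Local minima of A (where A''>0): A(-3)=-81, A(3)=-81. Local minima of B: B(-3)=-9.
So the global minimum of U is A(-3) + B(-3) + 2 = -81 − 9 + 2 = -88, attained at (-3, -3).

-88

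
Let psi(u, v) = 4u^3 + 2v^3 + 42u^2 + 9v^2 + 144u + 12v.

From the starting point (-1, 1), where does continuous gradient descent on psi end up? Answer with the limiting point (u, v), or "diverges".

psi is separable, so gradient descent decouples: u follows -∂psi/∂u, v follows -∂psi/∂v.
∂psi/∂u = 12(u + 3)(u + 4); at u=-1 this is 72, so u decreases.
∂psi/∂v = 6(v + 1)(v + 2); at v=1 this is 36, so v decreases.
u converges to its nearest critical value -3 (a local min of the u-part); v converges to -1. The iterate converges to (-3, -1).

(-3, -1)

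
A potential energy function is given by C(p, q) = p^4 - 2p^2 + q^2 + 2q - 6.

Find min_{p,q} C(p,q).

C(p,q) separates as A(p) + B(q) − 6, so its minimum is min A + min B − 6.
A'(p) = 4p(p - 1)(p + 1) vanishes at p ∈ {-1, 0, 1}; B'(q) = 2q + 2 vanishes at q ∈ {-1}.
Local minima of A (where A''>0): A(-1)=-1, A(1)=-1. Local minima of B: B(-1)=-1.
So the global minimum of C is A(-1) + B(-1) − 6 = -1 − 1 − 6 = -8, attained at (-1, -1).

-8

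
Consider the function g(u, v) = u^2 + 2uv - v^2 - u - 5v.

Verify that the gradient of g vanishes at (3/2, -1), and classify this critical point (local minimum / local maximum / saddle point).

∇g = (2u + 2v - 1, 2u - 2v - 5); substituting (3/2, -1) gives ∇g = (0, 0), so (3/2, -1) is indeed a critical point.
The Hessian of g is constant: H = [[2, 2], [2, -2]].
det(H) = 2·(-2) − 2² = -8.
Since det(H) < 0, H is indefinite and the critical point is a saddle point.

saddle point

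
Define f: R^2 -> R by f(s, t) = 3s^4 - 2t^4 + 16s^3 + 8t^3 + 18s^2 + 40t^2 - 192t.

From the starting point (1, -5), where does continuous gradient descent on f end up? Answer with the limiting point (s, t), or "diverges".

f is separable, so gradient descent decouples: s follows -∂f/∂s, t follows -∂f/∂t.
∂f/∂s = 12s(s + 1)(s + 3); at s=1 this is 96, so s decreases.
∂f/∂t = -8(t - 4)(t - 2)(t + 3); at t=-5 this is 1008, so t decreases.
The t-coordinate has no critical point in that direction and runs off to infinity.

diverges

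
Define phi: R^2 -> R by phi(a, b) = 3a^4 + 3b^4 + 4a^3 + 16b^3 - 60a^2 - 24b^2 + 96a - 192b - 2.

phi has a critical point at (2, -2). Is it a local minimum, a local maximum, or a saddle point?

saddle point

The mixed partial ∂²phi/∂a∂b is 0, so the Hessian at any point is diag(phi_aa, phi_bb) = diag(12(3a^2 + 2a - 10), 12(3b^2 + 8b - 4)).
At (2, -2): H = diag(72, -96).
The eigenvalues have opposite signs, so H is indefinite: a saddle point.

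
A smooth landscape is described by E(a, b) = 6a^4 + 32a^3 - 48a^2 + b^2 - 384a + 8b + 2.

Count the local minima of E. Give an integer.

E separates as a function of a plus a function of b, so ∇E=0 decouples.
∂E/∂a = 24(a - 2)(a + 2)(a + 4) = 0 at a ∈ {-4, -2, 2}; ∂E/∂b = 2(b + 4) = 0 at b ∈ {-4}.
The Hessian is diagonal: diag(E_aa, E_bb). Second derivatives: E_aa(-4)=288, E_aa(-2)=-192, E_aa(2)=576; E_bb(-4)=2.
Local minima occur where both diagonal entries positive: (-4, -4), (2, -4). Count: 2.

2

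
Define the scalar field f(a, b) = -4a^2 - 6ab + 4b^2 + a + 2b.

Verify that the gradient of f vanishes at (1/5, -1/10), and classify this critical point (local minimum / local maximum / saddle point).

∇f = (-8a - 6b + 1, -6a + 8b + 2); substituting (1/5, -1/10) gives ∇f = (0, 0), so (1/5, -1/10) is indeed a critical point.
The Hessian of f is constant: H = [[-8, -6], [-6, 8]].
det(H) = (-8)·8 − (-6)² = -100.
Since det(H) < 0, H is indefinite and the critical point is a saddle point.

saddle point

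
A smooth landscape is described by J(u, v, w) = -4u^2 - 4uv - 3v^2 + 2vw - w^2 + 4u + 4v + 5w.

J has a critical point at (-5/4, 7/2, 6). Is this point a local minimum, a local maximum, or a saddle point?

local maximum

The Hessian is constant: H = [[-8, -4, 0], [-4, -6, 2], [0, 2, -2]].
Leading principal minors: Δ₁ = -8, Δ₂ = 32, Δ₃ = -32.
The minors alternate sign starting negative (−, +, −), so H is negative definite: a local maximum.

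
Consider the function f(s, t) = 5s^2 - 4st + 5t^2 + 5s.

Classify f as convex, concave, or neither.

f is quadratic, so its Hessian is the constant matrix H = [[10, -4], [-4, 10]].
det(H) = 84, tr(H) = 20.
det(H) > 0 and tr(H) > 0, so H is positive definite everywhere: convex.

convex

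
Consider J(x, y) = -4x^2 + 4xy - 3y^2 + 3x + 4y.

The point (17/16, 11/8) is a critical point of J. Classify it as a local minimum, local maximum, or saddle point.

local maximum

The Hessian of J is constant: H = [[-8, 4], [4, -6]].
det(H) = (-8)·(-6) − 4² = 32.
det(H) > 0 and tr(H) = -14 < 0, so H is negative definite and the point is a local maximum.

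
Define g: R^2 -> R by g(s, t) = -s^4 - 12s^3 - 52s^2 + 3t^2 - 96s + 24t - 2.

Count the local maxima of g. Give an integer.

g separates as a function of s plus a function of t, so ∇g=0 decouples.
∂g/∂s = -4(s + 2)(s + 3)(s + 4) = 0 at s ∈ {-4, -3, -2}; ∂g/∂t = 6(t + 4) = 0 at t ∈ {-4}.
The Hessian is diagonal: diag(g_ss, g_tt). Second derivatives: g_ss(-4)=-8, g_ss(-3)=4, g_ss(-2)=-8; g_tt(-4)=6.
Local maxima occur where both diagonal entries negative: none. Count: 0.

0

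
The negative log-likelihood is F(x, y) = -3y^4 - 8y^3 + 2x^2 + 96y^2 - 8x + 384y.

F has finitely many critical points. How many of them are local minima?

1

F separates as a function of x plus a function of y, so ∇F=0 decouples.
∂F/∂x = 4(x - 2) = 0 at x ∈ {2}; ∂F/∂y = -12(y - 4)(y + 2)(y + 4) = 0 at y ∈ {-4, -2, 4}.
The Hessian is diagonal: diag(F_xx, F_yy). Second derivatives: F_xx(2)=4; F_yy(-4)=-192, F_yy(-2)=144, F_yy(4)=-576.
Local minima occur where both diagonal entries positive: (2, -2). Count: 1.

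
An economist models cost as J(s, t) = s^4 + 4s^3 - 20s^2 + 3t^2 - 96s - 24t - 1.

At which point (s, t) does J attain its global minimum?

J(s,t) separates as P(s) + Q(t) − 1, so its minimum is min P + min Q − 1.
P'(s) = 4(s - 3)(s + 2)(s + 4) vanishes at s ∈ {-4, -2, 3}; Q'(t) = 6(t - 4) vanishes at t ∈ {4}.
Local minima of P (where P''>0): P(-4)=64, P(3)=-279. Local minima of Q: Q(4)=-48.
So the global minimum of J is P(3) + Q(4) − 1 = -279 − 48 − 1 = -328, attained at (3, 4).

(3, 4)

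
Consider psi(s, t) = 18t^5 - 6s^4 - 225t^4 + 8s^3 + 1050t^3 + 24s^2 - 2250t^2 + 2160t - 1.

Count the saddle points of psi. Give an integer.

psi separates as a function of s plus a function of t, so ∇psi=0 decouples.
∂psi/∂s = -24s(s - 2)(s + 1) = 0 at s ∈ {-1, 0, 2}; ∂psi/∂t = 90(t - 4)(t - 3)(t - 2)(t - 1) = 0 at t ∈ {1, 2, 3, 4}.
The Hessian is diagonal: diag(psi_ss, psi_tt). Second derivatives: psi_ss(-1)=-72, psi_ss(0)=48, psi_ss(2)=-144; psi_tt(1)=-540, psi_tt(2)=180, psi_tt(3)=-180, psi_tt(4)=540.
Saddle points occur where the two diagonal entries have opposite signs: (-1, 2), (-1, 4), (0, 1), (0, 3), (2, 2), (2, 4). Count: 6.

6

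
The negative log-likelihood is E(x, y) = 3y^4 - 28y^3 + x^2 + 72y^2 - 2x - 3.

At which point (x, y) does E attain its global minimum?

(1, 0)

E(x,y) separates as P(x) + Q(y) − 3, so its minimum is min P + min Q − 3.
P'(x) = 2x - 2 vanishes at x ∈ {1}; Q'(y) = 12y(y - 4)(y - 3) vanishes at y ∈ {0, 3, 4}.
Local minima of P (where P''>0): P(1)=-1. Local minima of Q: Q(0)=0, Q(4)=128.
So the global minimum of E is P(1) + Q(0) − 3 = -1 + 0 − 3 = -4, attained at (1, 0).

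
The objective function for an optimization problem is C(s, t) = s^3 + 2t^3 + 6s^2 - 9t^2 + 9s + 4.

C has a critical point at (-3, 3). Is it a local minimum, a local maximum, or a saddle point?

saddle point

The mixed partial ∂²C/∂s∂t is 0, so the Hessian at any point is diag(C_ss, C_tt) = diag(6(s + 2), 6(2t - 3)).
At (-3, 3): H = diag(-6, 18).
The eigenvalues have opposite signs, so H is indefinite: a saddle point.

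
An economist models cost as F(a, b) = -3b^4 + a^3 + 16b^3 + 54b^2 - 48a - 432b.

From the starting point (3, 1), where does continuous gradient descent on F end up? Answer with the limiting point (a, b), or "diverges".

F is separable, so gradient descent decouples: a follows -∂F/∂a, b follows -∂F/∂b.
∂F/∂a = 3(a - 4)(a + 4); at a=3 this is -21, so a increases.
∂F/∂b = -12(b - 4)(b - 3)(b + 3); at b=1 this is -288, so b increases.
a converges to its nearest critical value 4 (a local min of the a-part); b converges to 3. The iterate converges to (4, 3).

(4, 3)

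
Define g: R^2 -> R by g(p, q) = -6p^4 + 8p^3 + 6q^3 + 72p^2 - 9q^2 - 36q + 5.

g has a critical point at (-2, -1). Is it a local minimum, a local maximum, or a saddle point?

The mixed partial ∂²g/∂p∂q is 0, so the Hessian at any point is diag(g_pp, g_qq) = diag(24(-3p^2 + 2p + 6), 18(2q - 1)).
At (-2, -1): H = diag(-240, -54).
Both eigenvalues are negative, so H is negative definite: a local maximum.

local maximum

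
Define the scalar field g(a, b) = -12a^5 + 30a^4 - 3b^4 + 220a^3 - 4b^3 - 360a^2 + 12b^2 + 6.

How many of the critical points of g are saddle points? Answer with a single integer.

6

g separates as a function of a plus a function of b, so ∇g=0 decouples.
∂g/∂a = -60a(a - 4)(a - 1)(a + 3) = 0 at a ∈ {-3, 0, 1, 4}; ∂g/∂b = -12b(b - 1)(b + 2) = 0 at b ∈ {-2, 0, 1}.
The Hessian is diagonal: diag(g_aa, g_bb). Second derivatives: g_aa(-3)=5040, g_aa(0)=-720, g_aa(1)=720, g_aa(4)=-5040; g_bb(-2)=-72, g_bb(0)=24, g_bb(1)=-36.
Saddle points occur where the two diagonal entries have opposite signs: (-3, -2), (-3, 1), (0, 0), (1, -2), (1, 1), (4, 0). Count: 6.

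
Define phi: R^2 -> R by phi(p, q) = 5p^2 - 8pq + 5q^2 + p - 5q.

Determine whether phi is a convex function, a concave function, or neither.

phi is quadratic, so its Hessian is the constant matrix H = [[10, -8], [-8, 10]].
det(H) = 36, tr(H) = 20.
det(H) > 0 and tr(H) > 0, so H is positive definite everywhere: convex.

convex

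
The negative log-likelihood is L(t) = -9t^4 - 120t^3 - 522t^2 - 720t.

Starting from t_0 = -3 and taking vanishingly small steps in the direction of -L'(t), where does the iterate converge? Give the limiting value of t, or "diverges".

-4

L'(t) = -36(t + 1)(t + 4)(t + 5), so L'(-3) = 144.
Gradient descent moves in the -L' direction, i.e. t is decreasing.
The nearest critical point in that direction is t = -4, where L'' = 108 > 0 (a local minimum). The iterate converges there.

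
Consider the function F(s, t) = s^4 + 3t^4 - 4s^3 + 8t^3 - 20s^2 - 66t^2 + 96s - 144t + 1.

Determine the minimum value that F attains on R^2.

F(s,t) separates as P(s) + Q(t) + 1, so its minimum is min P + min Q + 1.
P'(s) = 4(s - 4)(s - 2)(s + 3) vanishes at s ∈ {-3, 2, 4}; Q'(t) = 12(t - 3)(t + 1)(t + 4) vanishes at t ∈ {-4, -1, 3}.
Local minima of P (where P''>0): P(-3)=-279, P(4)=64. Local minima of Q: Q(-4)=-224, Q(3)=-567.
So the global minimum of F is P(-3) + Q(3) + 1 = -279 − 567 + 1 = -845, attained at (-3, 3).

-845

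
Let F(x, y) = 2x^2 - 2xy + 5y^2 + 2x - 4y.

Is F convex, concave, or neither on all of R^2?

convex

F is quadratic, so its Hessian is the constant matrix H = [[4, -2], [-2, 10]].
det(H) = 36, tr(H) = 14.
det(H) > 0 and tr(H) > 0, so H is positive definite everywhere: convex.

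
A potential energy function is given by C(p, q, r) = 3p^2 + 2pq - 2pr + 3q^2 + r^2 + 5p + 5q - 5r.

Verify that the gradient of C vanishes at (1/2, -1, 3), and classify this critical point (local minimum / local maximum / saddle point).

∇C = (6p + 2q - 2r + 5, 2p + 6q + 5, -2p + 2r - 5); substituting (1/2, -1, 3) gives ∇C = (0, 0, 0), so (1/2, -1, 3) is indeed a critical point.
The Hessian is constant: H = [[6, 2, -2], [2, 6, 0], [-2, 0, 2]].
Leading principal minors: Δ₁ = 6, Δ₂ = 32, Δ₃ = 40.
All leading minors are positive, so H is positive definite: a local minimum.

local minimum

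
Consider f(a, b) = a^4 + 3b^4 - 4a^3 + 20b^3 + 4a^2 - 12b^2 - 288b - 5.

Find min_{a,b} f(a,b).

f(a,b) separates as P(a) + Q(b) − 5, so its minimum is min P + min Q − 5.
P'(a) = 4a(a - 2)(a - 1) vanishes at a ∈ {0, 1, 2}; Q'(b) = 12(b - 2)(b + 3)(b + 4) vanishes at b ∈ {-4, -3, 2}.
Local minima of P (where P''>0): P(0)=0, P(2)=0. Local minima of Q: Q(-4)=448, Q(2)=-416.
So the global minimum of f is P(0) + Q(2) − 5 = 0 − 416 − 5 = -421, attained at (0, 2).

-421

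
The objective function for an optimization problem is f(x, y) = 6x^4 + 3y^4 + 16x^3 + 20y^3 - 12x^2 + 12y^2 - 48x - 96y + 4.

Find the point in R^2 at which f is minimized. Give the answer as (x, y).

(1, 1)

f(x,y) separates as P(x) + Q(y) + 4, so its minimum is min P + min Q + 4.
P'(x) = 24(x - 1)(x + 1)(x + 2) vanishes at x ∈ {-2, -1, 1}; Q'(y) = 12(y - 1)(y + 2)(y + 4) vanishes at y ∈ {-4, -2, 1}.
Local minima of P (where P''>0): P(-2)=16, P(1)=-38. Local minima of Q: Q(-4)=64, Q(1)=-61.
So the global minimum of f is P(1) + Q(1) + 4 = -38 − 61 + 4 = -95, attained at (1, 1).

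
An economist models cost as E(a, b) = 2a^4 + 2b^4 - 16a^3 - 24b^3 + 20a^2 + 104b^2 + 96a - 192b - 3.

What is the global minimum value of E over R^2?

E(a,b) separates as P(a) + Q(b) − 3, so its minimum is min P + min Q − 3.
P'(a) = 8(a - 4)(a - 3)(a + 1) vanishes at a ∈ {-1, 3, 4}; Q'(b) = 8(b - 4)(b - 3)(b - 2) vanishes at b ∈ {2, 3, 4}.
Local minima of P (where P''>0): P(-1)=-58, P(4)=192. Local minima of Q: Q(2)=-128, Q(4)=-128.
So the global minimum of E is P(-1) + Q(2) − 3 = -58 − 128 − 3 = -189, attained at (-1, 2).

-189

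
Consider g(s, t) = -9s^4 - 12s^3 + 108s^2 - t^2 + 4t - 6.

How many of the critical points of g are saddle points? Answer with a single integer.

g separates as a function of s plus a function of t, so ∇g=0 decouples.
∂g/∂s = -36s(s - 2)(s + 3) = 0 at s ∈ {-3, 0, 2}; ∂g/∂t = -2(t - 2) = 0 at t ∈ {2}.
The Hessian is diagonal: diag(g_ss, g_tt). Second derivatives: g_ss(-3)=-540, g_ss(0)=216, g_ss(2)=-360; g_tt(2)=-2.
Saddle points occur where the two diagonal entries have opposite signs: (0, 2). Count: 1.

1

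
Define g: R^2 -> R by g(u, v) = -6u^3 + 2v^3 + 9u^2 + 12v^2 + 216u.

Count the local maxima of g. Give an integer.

1

g separates as a function of u plus a function of v, so ∇g=0 decouples.
∂g/∂u = -18(u - 4)(u + 3) = 0 at u ∈ {-3, 4}; ∂g/∂v = 6v(v + 4) = 0 at v ∈ {-4, 0}.
The Hessian is diagonal: diag(g_uu, g_vv). Second derivatives: g_uu(-3)=126, g_uu(4)=-126; g_vv(-4)=-24, g_vv(0)=24.
Local maxima occur where both diagonal entries negative: (4, -4). Count: 1.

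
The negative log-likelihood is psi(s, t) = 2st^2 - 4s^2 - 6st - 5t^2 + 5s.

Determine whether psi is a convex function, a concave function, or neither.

The term 2st^2 is cubic, so the Hessian is not constant.
∂²psi/∂t² = 4s - 10, which takes both signs as s varies (negative for sufficiently negative s). A diagonal entry of the Hessian changing sign means the Hessian is neither positive- nor negative-semidefinite on all of R^2.

neither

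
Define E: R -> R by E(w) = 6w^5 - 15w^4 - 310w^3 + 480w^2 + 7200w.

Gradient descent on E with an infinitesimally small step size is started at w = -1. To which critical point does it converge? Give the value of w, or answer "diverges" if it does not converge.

E'(w) = 30(w - 5)(w - 4)(w + 3)(w + 4), so E'(-1) = 5400.
Gradient descent moves in the -E' direction, i.e. w is decreasing.
The nearest critical point in that direction is w = -3, where E'' = 1680 > 0 (a local minimum). The iterate converges there.

-3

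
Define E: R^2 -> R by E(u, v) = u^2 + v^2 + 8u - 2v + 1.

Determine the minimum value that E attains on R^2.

E(u,v) separates as P(u) + Q(v) + 1, so its minimum is min P + min Q + 1.
P'(u) = 2u + 8 vanishes at u ∈ {-4}; Q'(v) = 2v - 2 vanishes at v ∈ {1}.
Local minima of P (where P''>0): P(-4)=-16. Local minima of Q: Q(1)=-1.
So the global minimum of E is P(-4) + Q(1) + 1 = -16 − 1 + 1 = -16, attained at (-4, 1).

-16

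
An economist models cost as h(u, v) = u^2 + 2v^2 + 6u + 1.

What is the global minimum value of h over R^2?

h(u,v) separates as P(u) + Q(v) + 1, so its minimum is min P + min Q + 1.
P'(u) = 2u + 6 vanishes at u ∈ {-3}; Q'(v) = 4v vanishes at v ∈ {0}.
Local minima of P (where P''>0): P(-3)=-9. Local minima of Q: Q(0)=0.
So the global minimum of h is P(-3) + Q(0) + 1 = -9 + 0 + 1 = -8, attained at (-3, 0).

-8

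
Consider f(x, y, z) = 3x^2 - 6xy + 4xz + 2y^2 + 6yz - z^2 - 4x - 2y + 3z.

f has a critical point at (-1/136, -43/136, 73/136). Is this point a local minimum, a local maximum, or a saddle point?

The Hessian is constant: H = [[6, -6, 4], [-6, 4, 6], [4, 6, -2]].
Leading principal minors: Δ₁ = 6, Δ₂ = -12, Δ₃ = -544.
The minors fit neither the all-positive nor the alternating-sign pattern, so H is indefinite: a saddle point.

saddle point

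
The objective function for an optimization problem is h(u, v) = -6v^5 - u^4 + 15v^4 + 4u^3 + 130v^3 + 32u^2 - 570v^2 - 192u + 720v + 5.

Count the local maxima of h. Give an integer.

4

h separates as a function of u plus a function of v, so ∇h=0 decouples.
∂h/∂u = -4(u - 4)(u - 3)(u + 4) = 0 at u ∈ {-4, 3, 4}; ∂h/∂v = -30(v - 3)(v - 2)(v - 1)(v + 4) = 0 at v ∈ {-4, 1, 2, 3}.
The Hessian is diagonal: diag(h_uu, h_vv). Second derivatives: h_uu(-4)=-224, h_uu(3)=28, h_uu(4)=-32; h_vv(-4)=6300, h_vv(1)=-300, h_vv(2)=180, h_vv(3)=-420.
Local maxima occur where both diagonal entries negative: (-4, 1), (-4, 3), (4, 1), (4, 3). Count: 4.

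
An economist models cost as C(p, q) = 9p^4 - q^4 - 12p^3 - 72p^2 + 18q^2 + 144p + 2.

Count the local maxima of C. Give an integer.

2

C separates as a function of p plus a function of q, so ∇C=0 decouples.
∂C/∂p = 36(p - 2)(p - 1)(p + 2) = 0 at p ∈ {-2, 1, 2}; ∂C/∂q = -4q(q - 3)(q + 3) = 0 at q ∈ {-3, 0, 3}.
The Hessian is diagonal: diag(C_pp, C_qq). Second derivatives: C_pp(-2)=432, C_pp(1)=-108, C_pp(2)=144; C_qq(-3)=-72, C_qq(0)=36, C_qq(3)=-72.
Local maxima occur where both diagonal entries negative: (1, -3), (1, 3). Count: 2.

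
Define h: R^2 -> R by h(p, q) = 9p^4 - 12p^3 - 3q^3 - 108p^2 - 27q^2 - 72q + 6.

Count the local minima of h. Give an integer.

2

h separates as a function of p plus a function of q, so ∇h=0 decouples.
∂h/∂p = 36p(p - 3)(p + 2) = 0 at p ∈ {-2, 0, 3}; ∂h/∂q = -9(q + 2)(q + 4) = 0 at q ∈ {-4, -2}.
The Hessian is diagonal: diag(h_pp, h_qq). Second derivatives: h_pp(-2)=360, h_pp(0)=-216, h_pp(3)=540; h_qq(-4)=18, h_qq(-2)=-18.
Local minima occur where both diagonal entries positive: (-2, -4), (3, -4). Count: 2.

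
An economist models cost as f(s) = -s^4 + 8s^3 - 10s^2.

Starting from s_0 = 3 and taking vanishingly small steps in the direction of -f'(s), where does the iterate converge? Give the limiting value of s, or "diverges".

f'(s) = -4s(s - 5)(s - 1), so f'(3) = 48.
Gradient descent moves in the -f' direction, i.e. s is decreasing.
The nearest critical point in that direction is s = 1, where f'' = 16 > 0 (a local minimum). The iterate converges there.

1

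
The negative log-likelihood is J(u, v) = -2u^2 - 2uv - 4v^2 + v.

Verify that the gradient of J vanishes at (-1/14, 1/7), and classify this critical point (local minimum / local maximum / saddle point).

local maximum

∇J = (-4u - 2v, -2u - 8v + 1); substituting (-1/14, 1/7) gives ∇J = (0, 0), so (-1/14, 1/7) is indeed a critical point.
The Hessian of J is constant: H = [[-4, -2], [-2, -8]].
det(H) = (-4)·(-8) − (-2)² = 28.
det(H) > 0 and tr(H) = -12 < 0, so H is negative definite and the point is a local maximum.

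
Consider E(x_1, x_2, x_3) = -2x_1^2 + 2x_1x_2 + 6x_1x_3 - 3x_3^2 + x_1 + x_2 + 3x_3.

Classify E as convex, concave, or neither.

neither

E is quadratic, so its Hessian is the constant matrix H = [[-4, 2, 6], [2, 0, 0], [6, 0, -6]].
Leading principal minors: -4, -4, 24.
Neither pattern holds ⇒ H is indefinite ⇒ neither convex nor concave.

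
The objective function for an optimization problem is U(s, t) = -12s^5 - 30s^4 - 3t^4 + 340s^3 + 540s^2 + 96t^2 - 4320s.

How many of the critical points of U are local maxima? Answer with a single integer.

4

U separates as a function of s plus a function of t, so ∇U=0 decouples.
∂U/∂s = -60(s - 3)(s - 2)(s + 3)(s + 4) = 0 at s ∈ {-4, -3, 2, 3}; ∂U/∂t = -12t(t - 4)(t + 4) = 0 at t ∈ {-4, 0, 4}.
The Hessian is diagonal: diag(U_ss, U_tt). Second derivatives: U_ss(-4)=2520, U_ss(-3)=-1800, U_ss(2)=1800, U_ss(3)=-2520; U_tt(-4)=-384, U_tt(0)=192, U_tt(4)=-384.
Local maxima occur where both diagonal entries negative: (-3, -4), (-3, 4), (3, -4), (3, 4). Count: 4.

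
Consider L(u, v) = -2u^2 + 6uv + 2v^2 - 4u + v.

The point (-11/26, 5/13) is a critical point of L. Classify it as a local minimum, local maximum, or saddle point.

saddle point

The Hessian of L is constant: H = [[-4, 6], [6, 4]].
det(H) = (-4)·4 − 6² = -52.
Since det(H) < 0, H is indefinite and the critical point is a saddle point.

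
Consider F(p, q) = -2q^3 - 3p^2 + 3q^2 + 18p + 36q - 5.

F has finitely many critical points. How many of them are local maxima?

F separates as a function of p plus a function of q, so ∇F=0 decouples.
∂F/∂p = -6(p - 3) = 0 at p ∈ {3}; ∂F/∂q = -6(q - 3)(q + 2) = 0 at q ∈ {-2, 3}.
The Hessian is diagonal: diag(F_pp, F_qq). Second derivatives: F_pp(3)=-6; F_qq(-2)=30, F_qq(3)=-30.
Local maxima occur where both diagonal entries negative: (3, 3). Count: 1.

1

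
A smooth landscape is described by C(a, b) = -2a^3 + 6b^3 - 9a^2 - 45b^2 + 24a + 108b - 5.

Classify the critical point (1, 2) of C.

local maximum

The mixed partial ∂²C/∂a∂b is 0, so the Hessian at any point is diag(C_aa, C_bb) = diag(-6(2a + 3), 18(2b - 5)).
At (1, 2): H = diag(-30, -18).
Both eigenvalues are negative, so H is negative definite: a local maximum.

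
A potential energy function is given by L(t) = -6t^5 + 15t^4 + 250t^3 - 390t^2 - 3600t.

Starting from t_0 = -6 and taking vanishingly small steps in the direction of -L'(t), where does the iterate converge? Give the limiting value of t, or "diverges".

-4

L'(t) = -30(t - 5)(t - 3)(t + 2)(t + 4), so L'(-6) = -23760.
Gradient descent moves in the -L' direction, i.e. t is increasing.
The nearest critical point in that direction is t = -4, where L'' = 3780 > 0 (a local minimum). The iterate converges there.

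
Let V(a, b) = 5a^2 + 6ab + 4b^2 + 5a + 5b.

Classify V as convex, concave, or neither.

convex

V is quadratic, so its Hessian is the constant matrix H = [[10, 6], [6, 8]].
det(H) = 44, tr(H) = 18.
det(H) > 0 and tr(H) > 0, so H is positive definite everywhere: convex.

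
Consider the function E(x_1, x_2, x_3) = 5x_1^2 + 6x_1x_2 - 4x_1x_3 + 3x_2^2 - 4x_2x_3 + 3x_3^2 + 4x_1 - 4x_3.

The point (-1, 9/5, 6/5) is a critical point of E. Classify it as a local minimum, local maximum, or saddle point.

The Hessian is constant: H = [[10, 6, -4], [6, 6, -4], [-4, -4, 6]].
Leading principal minors: Δ₁ = 10, Δ₂ = 24, Δ₃ = 80.
All leading minors are positive, so H is positive definite: a local minimum.

local minimum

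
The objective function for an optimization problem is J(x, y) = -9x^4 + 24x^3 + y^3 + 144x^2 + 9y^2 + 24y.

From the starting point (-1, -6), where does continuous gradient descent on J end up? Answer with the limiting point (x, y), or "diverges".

diverges

J is separable, so gradient descent decouples: x follows -∂J/∂x, y follows -∂J/∂y.
∂J/∂x = -36x(x - 4)(x + 2); at x=-1 this is -180, so x increases.
∂J/∂y = 3(y + 2)(y + 4); at y=-6 this is 24, so y decreases.
The y-coordinate has no critical point in that direction and runs off to infinity.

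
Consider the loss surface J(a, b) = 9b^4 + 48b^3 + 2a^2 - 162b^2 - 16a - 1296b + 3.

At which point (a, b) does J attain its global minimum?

J(a,b) separates as P(a) + Q(b) + 3, so its minimum is min P + min Q + 3.
P'(a) = 4a - 16 vanishes at a ∈ {4}; Q'(b) = 36(b - 3)(b + 3)(b + 4) vanishes at b ∈ {-4, -3, 3}.
Local minima of P (where P''>0): P(4)=-32. Local minima of Q: Q(-4)=1824, Q(3)=-3321.
So the global minimum of J is P(4) + Q(3) + 3 = -32 − 3321 + 3 = -3350, attained at (4, 3).

(4, 3)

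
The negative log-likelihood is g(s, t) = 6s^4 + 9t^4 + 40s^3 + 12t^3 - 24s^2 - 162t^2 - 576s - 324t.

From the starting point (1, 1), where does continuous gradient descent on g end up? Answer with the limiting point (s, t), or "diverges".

(2, 3)

g is separable, so gradient descent decouples: s follows -∂g/∂s, t follows -∂g/∂t.
∂g/∂s = 24(s - 2)(s + 3)(s + 4); at s=1 this is -480, so s increases.
∂g/∂t = 36(t - 3)(t + 1)(t + 3); at t=1 this is -576, so t increases.
s converges to its nearest critical value 2 (a local min of the s-part); t converges to 3. The iterate converges to (2, 3).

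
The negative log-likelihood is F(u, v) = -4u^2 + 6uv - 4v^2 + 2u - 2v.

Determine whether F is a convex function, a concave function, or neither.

concave

F is quadratic, so its Hessian is the constant matrix H = [[-8, 6], [6, -8]].
det(H) = 28, tr(H) = -16.
det(H) > 0 and tr(H) < 0, so H is negative definite everywhere: concave.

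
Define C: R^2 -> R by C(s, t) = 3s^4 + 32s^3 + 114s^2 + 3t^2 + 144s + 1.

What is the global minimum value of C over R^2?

C(s,t) separates as P(s) + Q(t) + 1, so its minimum is min P + min Q + 1.
P'(s) = 12(s + 1)(s + 3)(s + 4) vanishes at s ∈ {-4, -3, -1}; Q'(t) = 6t vanishes at t ∈ {0}.
Local minima of P (where P''>0): P(-4)=-32, P(-1)=-59. Local minima of Q: Q(0)=0.
So the global minimum of C is P(-1) + Q(0) + 1 = -59 + 0 + 1 = -58, attained at (-1, 0).

-58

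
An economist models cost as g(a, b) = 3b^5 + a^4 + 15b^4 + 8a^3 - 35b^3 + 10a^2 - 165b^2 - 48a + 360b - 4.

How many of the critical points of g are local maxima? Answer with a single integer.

g separates as a function of a plus a function of b, so ∇g=0 decouples.
∂g/∂a = 4(a - 1)(a + 3)(a + 4) = 0 at a ∈ {-4, -3, 1}; ∂g/∂b = 15(b - 2)(b - 1)(b + 3)(b + 4) = 0 at b ∈ {-4, -3, 1, 2}.
The Hessian is diagonal: diag(g_aa, g_bb). Second derivatives: g_aa(-4)=20, g_aa(-3)=-16, g_aa(1)=80; g_bb(-4)=-450, g_bb(-3)=300, g_bb(1)=-300, g_bb(2)=450.
Local maxima occur where both diagonal entries negative: (-3, -4), (-3, 1). Count: 2.

2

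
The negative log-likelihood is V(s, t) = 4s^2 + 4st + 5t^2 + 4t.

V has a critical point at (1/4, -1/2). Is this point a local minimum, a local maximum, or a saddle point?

The Hessian of V is constant: H = [[8, 4], [4, 10]].
det(H) = 8·10 − 4² = 64.
det(H) > 0 and tr(H) = 18 > 0, so H is positive definite and the point is a local minimum.

local minimum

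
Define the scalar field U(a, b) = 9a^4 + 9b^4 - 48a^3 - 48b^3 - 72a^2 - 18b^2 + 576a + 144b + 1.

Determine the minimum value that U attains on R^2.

U(a,b) separates as P(a) + Q(b) + 1, so its minimum is min P + min Q + 1.
P'(a) = 36(a - 4)(a - 2)(a + 2) vanishes at a ∈ {-2, 2, 4}; Q'(b) = 36(b - 4)(b - 1)(b + 1) vanishes at b ∈ {-1, 1, 4}.
Local minima of P (where P''>0): P(-2)=-912, P(4)=384. Local minima of Q: Q(-1)=-105, Q(4)=-480.
So the global minimum of U is P(-2) + Q(4) + 1 = -912 − 480 + 1 = -1391, attained at (-2, 4).

-1391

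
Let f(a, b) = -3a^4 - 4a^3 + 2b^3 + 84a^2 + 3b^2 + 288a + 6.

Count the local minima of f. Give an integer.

f separates as a function of a plus a function of b, so ∇f=0 decouples.
∂f/∂a = -12(a - 4)(a + 2)(a + 3) = 0 at a ∈ {-3, -2, 4}; ∂f/∂b = 6b(b + 1) = 0 at b ∈ {-1, 0}.
The Hessian is diagonal: diag(f_aa, f_bb). Second derivatives: f_aa(-3)=-84, f_aa(-2)=72, f_aa(4)=-504; f_bb(-1)=-6, f_bb(0)=6.
Local minima occur where both diagonal entries positive: (-2, 0). Count: 1.

1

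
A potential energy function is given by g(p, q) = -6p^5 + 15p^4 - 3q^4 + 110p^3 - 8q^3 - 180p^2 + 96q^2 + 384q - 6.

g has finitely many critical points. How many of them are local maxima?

4

g separates as a function of p plus a function of q, so ∇g=0 decouples.
∂g/∂p = -30p(p - 4)(p - 1)(p + 3) = 0 at p ∈ {-3, 0, 1, 4}; ∂g/∂q = -12(q - 4)(q + 2)(q + 4) = 0 at q ∈ {-4, -2, 4}.
The Hessian is diagonal: diag(g_pp, g_qq). Second derivatives: g_pp(-3)=2520, g_pp(0)=-360, g_pp(1)=360, g_pp(4)=-2520; g_qq(-4)=-192, g_qq(-2)=144, g_qq(4)=-576.
Local maxima occur where both diagonal entries negative: (0, -4), (0, 4), (4, -4), (4, 4). Count: 4.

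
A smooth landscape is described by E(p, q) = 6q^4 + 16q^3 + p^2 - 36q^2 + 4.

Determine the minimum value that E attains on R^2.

E(p,q) separates as A(p) + B(q) + 4, so its minimum is min A + min B + 4.
A'(p) = 2p vanishes at p ∈ {0}; B'(q) = 24q(q - 1)(q + 3) vanishes at q ∈ {-3, 0, 1}.
Local minima of A (where A''>0): A(0)=0. Local minima of B: B(-3)=-270, B(1)=-14.
So the global minimum of E is A(0) + B(-3) + 4 = 0 − 270 + 4 = -266, attained at (0, -3).

-266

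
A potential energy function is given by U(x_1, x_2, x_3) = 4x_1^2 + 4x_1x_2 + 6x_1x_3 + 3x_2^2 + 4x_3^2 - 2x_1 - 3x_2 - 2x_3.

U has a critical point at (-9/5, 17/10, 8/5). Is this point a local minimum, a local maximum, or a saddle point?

The Hessian is constant: H = [[8, 4, 6], [4, 6, 0], [6, 0, 8]].
Leading principal minors: Δ₁ = 8, Δ₂ = 32, Δ₃ = 40.
All leading minors are positive, so H is positive definite: a local minimum.

local minimum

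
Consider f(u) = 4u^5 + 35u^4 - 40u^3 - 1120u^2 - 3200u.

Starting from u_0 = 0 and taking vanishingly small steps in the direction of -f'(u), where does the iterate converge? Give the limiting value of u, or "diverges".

f'(u) = 20(u - 4)(u + 2)(u + 4)(u + 5), so f'(0) = -3200.
Gradient descent moves in the -f' direction, i.e. u is increasing.
The nearest critical point in that direction is u = 4, where f'' = 8640 > 0 (a local minimum). The iterate converges there.

4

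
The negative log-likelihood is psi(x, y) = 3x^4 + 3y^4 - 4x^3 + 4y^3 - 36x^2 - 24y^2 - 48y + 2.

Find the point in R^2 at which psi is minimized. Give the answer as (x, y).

psi(x,y) separates as P(x) + Q(y) + 2, so its minimum is min P + min Q + 2.
P'(x) = 12x(x - 3)(x + 2) vanishes at x ∈ {-2, 0, 3}; Q'(y) = 12(y - 2)(y + 1)(y + 2) vanishes at y ∈ {-2, -1, 2}.
Local minima of P (where P''>0): P(-2)=-64, P(3)=-189. Local minima of Q: Q(-2)=16, Q(2)=-112.
So the global minimum of psi is P(3) + Q(2) + 2 = -189 − 112 + 2 = -299, attained at (3, 2).

(3, 2)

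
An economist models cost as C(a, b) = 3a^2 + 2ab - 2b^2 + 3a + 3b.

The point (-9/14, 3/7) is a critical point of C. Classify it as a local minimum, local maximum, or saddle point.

saddle point

The Hessian of C is constant: H = [[6, 2], [2, -4]].
det(H) = 6·(-4) − 2² = -28.
Since det(H) < 0, H is indefinite and the critical point is a saddle point.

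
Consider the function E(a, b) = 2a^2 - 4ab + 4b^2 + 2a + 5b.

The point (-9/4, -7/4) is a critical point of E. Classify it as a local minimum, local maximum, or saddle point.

local minimum

The Hessian of E is constant: H = [[4, -4], [-4, 8]].
det(H) = 4·8 − (-4)² = 16.
det(H) > 0 and tr(H) = 12 > 0, so H is positive definite and the point is a local minimum.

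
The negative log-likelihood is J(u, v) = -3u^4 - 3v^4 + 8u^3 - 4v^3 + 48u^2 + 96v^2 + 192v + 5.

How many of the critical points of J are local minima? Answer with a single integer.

1

J separates as a function of u plus a function of v, so ∇J=0 decouples.
∂J/∂u = -12u(u - 4)(u + 2) = 0 at u ∈ {-2, 0, 4}; ∂J/∂v = -12(v - 4)(v + 1)(v + 4) = 0 at v ∈ {-4, -1, 4}.
The Hessian is diagonal: diag(J_uu, J_vv). Second derivatives: J_uu(-2)=-144, J_uu(0)=96, J_uu(4)=-288; J_vv(-4)=-288, J_vv(-1)=180, J_vv(4)=-480.
Local minima occur where both diagonal entries positive: (0, -1). Count: 1.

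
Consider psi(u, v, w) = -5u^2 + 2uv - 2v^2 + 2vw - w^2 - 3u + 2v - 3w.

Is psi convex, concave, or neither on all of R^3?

psi is quadratic, so its Hessian is the constant matrix H = [[-10, 2, 0], [2, -4, 2], [0, 2, -2]].
Leading principal minors: -10, 36, -32.
Signs alternate −, +, − ⇒ H ≺ 0 ⇒ concave.

concave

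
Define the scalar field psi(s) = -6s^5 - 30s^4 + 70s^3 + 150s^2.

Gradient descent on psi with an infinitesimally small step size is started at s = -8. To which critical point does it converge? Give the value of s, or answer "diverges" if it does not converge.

-5

psi'(s) = -30s(s - 2)(s + 1)(s + 5), so psi'(-8) = -50400.
Gradient descent moves in the -psi' direction, i.e. s is increasing.
The nearest critical point in that direction is s = -5, where psi'' = 4200 > 0 (a local minimum). The iterate converges there.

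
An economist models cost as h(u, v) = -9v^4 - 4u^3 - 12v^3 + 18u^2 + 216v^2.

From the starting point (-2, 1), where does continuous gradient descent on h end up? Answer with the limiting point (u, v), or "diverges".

h is separable, so gradient descent decouples: u follows -∂h/∂u, v follows -∂h/∂v.
∂h/∂u = -12u(u - 3); at u=-2 this is -120, so u increases.
∂h/∂v = -36v(v - 3)(v + 4); at v=1 this is 360, so v decreases.
u converges to its nearest critical value 0 (a local min of the u-part); v converges to 0. The iterate converges to (0, 0).

(0, 0)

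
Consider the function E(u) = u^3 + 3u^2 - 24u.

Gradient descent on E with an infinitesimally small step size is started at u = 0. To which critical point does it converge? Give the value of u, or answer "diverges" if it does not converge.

2

E'(u) = 3(u - 2)(u + 4), so E'(0) = -24.
Gradient descent moves in the -E' direction, i.e. u is increasing.
The nearest critical point in that direction is u = 2, where E'' = 18 > 0 (a local minimum). The iterate converges there.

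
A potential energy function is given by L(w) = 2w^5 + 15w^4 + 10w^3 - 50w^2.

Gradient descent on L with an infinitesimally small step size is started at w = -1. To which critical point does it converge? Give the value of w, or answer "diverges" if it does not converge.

-2

L'(w) = 10w(w - 1)(w + 2)(w + 5), so L'(-1) = 80.
Gradient descent moves in the -L' direction, i.e. w is decreasing.
The nearest critical point in that direction is w = -2, where L'' = 180 > 0 (a local minimum). The iterate converges there.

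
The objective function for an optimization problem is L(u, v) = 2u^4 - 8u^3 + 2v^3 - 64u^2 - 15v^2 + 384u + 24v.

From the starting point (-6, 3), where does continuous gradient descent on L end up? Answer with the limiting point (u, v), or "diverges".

L is separable, so gradient descent decouples: u follows -∂L/∂u, v follows -∂L/∂v.
∂L/∂u = 8(u - 4)(u - 3)(u + 4); at u=-6 this is -1440, so u increases.
∂L/∂v = 6(v - 4)(v - 1); at v=3 this is -12, so v increases.
u converges to its nearest critical value -4 (a local min of the u-part); v converges to 4. The iterate converges to (-4, 4).

(-4, 4)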